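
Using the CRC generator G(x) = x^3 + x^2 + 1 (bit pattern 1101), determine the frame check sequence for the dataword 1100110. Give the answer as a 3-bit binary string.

010

Append 3 zeros: 1100110000. Divide by 1101 (XOR where the leading bit is 1):
  pos 0: 1100 XOR 1101 = 0001
  pos 3: 1110 XOR 1101 = 0011
  pos 5: 1100 XOR 1101 = 0001
Remainder (last 3 bits) = 010. This is the CRC / FCS.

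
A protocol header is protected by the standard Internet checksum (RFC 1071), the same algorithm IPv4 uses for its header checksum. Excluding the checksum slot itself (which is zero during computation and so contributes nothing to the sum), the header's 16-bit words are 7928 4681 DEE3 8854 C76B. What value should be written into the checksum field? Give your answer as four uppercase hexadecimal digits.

11B2

One's-complement addition (fold any carry out of bit 15 back into bit 0):
  0x7928 + 0x4681 = 0x0BFA9
  0xBFA9 + 0xDEE3 = 0x19E8C → wrap carry → 0x9E8D
  0x9E8D + 0x8854 = 0x126E1 → wrap carry → 0x26E2
  0x26E2 + 0xC76B = 0x0EE4D
One's-complement sum = 0xEE4D.
Checksum = ~0xEE4D & 0xFFFF = 0x11B2.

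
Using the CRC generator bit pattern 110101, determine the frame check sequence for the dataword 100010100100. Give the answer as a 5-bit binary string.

Append 5 zeros: 10001010010000000. Divide by 110101 (XOR where the leading bit is 1):
  pos 0: 100010 XOR 110101 = 010111
  pos 1: 101111 XOR 110101 = 011010
  pos 2: 110100 XOR 110101 = 000001
  pos 7: 101000 XOR 110101 = 011101
  pos 8: 111010 XOR 110101 = 001111
  pos 10: 111100 XOR 110101 = 001001
Remainder (last 5 bits) = 10010. This is the CRC / FCS.

10010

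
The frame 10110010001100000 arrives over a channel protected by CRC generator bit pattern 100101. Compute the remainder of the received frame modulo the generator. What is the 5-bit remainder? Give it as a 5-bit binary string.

Modulo-2 division of 10110010001100000 by 100101:
  pos 0: 101100 XOR 100101 = 001001
  pos 2: 100110 XOR 100101 = 000011
  pos 6: 110011 XOR 100101 = 010110
  pos 7: 101100 XOR 100101 = 001001
  pos 9: 100100 XOR 100101 = 000001
Remainder = 00100 (nonzero — an error is detected).

00100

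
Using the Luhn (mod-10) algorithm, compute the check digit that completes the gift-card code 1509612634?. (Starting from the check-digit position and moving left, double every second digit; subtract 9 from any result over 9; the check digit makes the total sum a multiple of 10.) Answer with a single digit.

Partial digits right→left: 4 3 6 2 1 6 9 0 5 1
Double every second digit counting from the check-digit position (so the 1st, 3rd, 5th, ... of the partial from the right).
  doubled (with −9 where >9): 8 3 2 9 1 → sum 23
  kept as-is: 3 2 6 0 1 → sum 12
Total = 23 + 12 = 35.
Check digit = (10 − (35 mod 10)) mod 10 = 5.

5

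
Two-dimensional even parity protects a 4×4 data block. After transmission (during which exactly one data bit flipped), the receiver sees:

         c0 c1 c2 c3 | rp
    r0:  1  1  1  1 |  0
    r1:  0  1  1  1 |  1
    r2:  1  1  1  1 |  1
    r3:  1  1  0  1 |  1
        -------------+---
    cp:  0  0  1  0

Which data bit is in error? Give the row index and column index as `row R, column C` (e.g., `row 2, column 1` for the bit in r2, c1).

Recompute each row's even parity and compare to rp:
  r0: data parity 0, sent rp 0 → ok
  r1: data parity 1, sent rp 1 → ok
  r2: data parity 0, sent rp 1 → mismatch
  r3: data parity 1, sent rp 1 → ok
Recompute each column's even parity and compare to cp:
  c0: data parity 1, sent cp 0 → mismatch
  c1: data parity 0, sent cp 0 → ok
  c2: data parity 1, sent cp 1 → ok
  c3: data parity 0, sent cp 0 → ok
Exactly one row (r2) and one column (c0) fail → the flipped bit is at their intersection.

row 2, column 0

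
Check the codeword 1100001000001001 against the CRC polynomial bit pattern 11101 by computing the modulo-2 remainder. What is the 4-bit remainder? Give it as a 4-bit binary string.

1110

Modulo-2 division of 1100001000001001 by 11101:
  pos 0: 11000 XOR 11101 = 00101
  pos 2: 10101 XOR 11101 = 01000
  pos 3: 10000 XOR 11101 = 01101
  pos 4: 11010 XOR 11101 = 00111
  pos 6: 11100 XOR 11101 = 00001
  pos 10: 10100 XOR 11101 = 01001
  pos 11: 10011 XOR 11101 = 01110
Remainder = 1110 (nonzero — an error is detected).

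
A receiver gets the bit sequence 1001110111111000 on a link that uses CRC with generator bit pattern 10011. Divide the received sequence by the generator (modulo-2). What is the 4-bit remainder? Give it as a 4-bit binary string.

Modulo-2 division of 1001110111111000 by 10011:
  pos 0: 10011 XOR 10011 = 00000
  pos 5: 10111 XOR 10011 = 00100
  pos 7: 10011 XOR 10011 = 00000
Remainder = 1000 (nonzero — an error is detected).

1000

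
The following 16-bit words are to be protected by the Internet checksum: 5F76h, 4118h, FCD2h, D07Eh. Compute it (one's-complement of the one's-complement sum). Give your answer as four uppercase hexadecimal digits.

One's-complement addition (fold any carry out of bit 15 back into bit 0):
  0x5F76 + 0x4118 = 0x0A08E
  0xA08E + 0xFCD2 = 0x19D60 → wrap carry → 0x9D61
  0x9D61 + 0xD07E = 0x16DDF → wrap carry → 0x6DE0
One's-complement sum = 0x6DE0.
Checksum = ~0x6DE0 & 0xFFFF = 0x921F.

921F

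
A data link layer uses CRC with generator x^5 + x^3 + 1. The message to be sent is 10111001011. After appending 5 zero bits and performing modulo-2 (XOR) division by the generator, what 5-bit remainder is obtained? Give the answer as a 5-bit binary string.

00011

Append 5 zeros: 1011100101100000. Divide by 101001 (XOR where the leading bit is 1):
  pos 0: 101110 XOR 101001 = 000111
  pos 3: 111010 XOR 101001 = 010011
  pos 4: 100111 XOR 101001 = 001110
  pos 6: 111010 XOR 101001 = 010011
  pos 7: 100110 XOR 101001 = 001111
  pos 9: 111100 XOR 101001 = 010101
  pos 10: 101010 XOR 101001 = 000011
Remainder (last 5 bits) = 00011. This is the CRC / FCS.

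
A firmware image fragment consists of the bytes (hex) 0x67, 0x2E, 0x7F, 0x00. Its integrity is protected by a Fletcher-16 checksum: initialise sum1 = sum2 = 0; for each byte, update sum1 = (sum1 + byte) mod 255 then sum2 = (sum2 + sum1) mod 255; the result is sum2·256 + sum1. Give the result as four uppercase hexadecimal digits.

Running sums (mod 255):
  after byte 0 (0x67): sum1=103, sum2=103
  after byte 1 (0x2E): sum1=149, sum2=252
  after byte 2 (0x7F): sum1=21, sum2=18
  after byte 3 (0x00): sum1=21, sum2=39
Checksum = sum2·256 + sum1 = 39·256 + 21 = 10005 = 0x2715.

2715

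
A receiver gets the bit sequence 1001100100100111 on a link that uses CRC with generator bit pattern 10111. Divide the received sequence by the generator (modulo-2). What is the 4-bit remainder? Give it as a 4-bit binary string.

0000

Modulo-2 division of 1001100100100111 by 10111:
  pos 0: 10011 XOR 10111 = 00100
  pos 2: 10000 XOR 10111 = 00111
  pos 4: 11110 XOR 10111 = 01001
  pos 5: 10010 XOR 10111 = 00101
  pos 7: 10110 XOR 10111 = 00001
  pos 11: 10111 XOR 10111 = 00000
Remainder = 0000 (zero — the frame passes the CRC check).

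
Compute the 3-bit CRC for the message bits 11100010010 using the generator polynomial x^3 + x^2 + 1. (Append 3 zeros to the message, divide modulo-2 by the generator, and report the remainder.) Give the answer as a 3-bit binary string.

Append 3 zeros: 11100010010000. Divide by 1101 (XOR where the leading bit is 1):
  pos 0: 1110 XOR 1101 = 0011
  pos 2: 1100 XOR 1101 = 0001
  pos 5: 1100 XOR 1101 = 0001
  pos 8: 1100 XOR 1101 = 0001
Remainder (last 3 bits) = 100. This is the CRC / FCS.

100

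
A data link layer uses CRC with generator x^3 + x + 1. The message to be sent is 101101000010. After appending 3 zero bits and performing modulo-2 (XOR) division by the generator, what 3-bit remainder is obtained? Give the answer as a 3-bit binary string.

Append 3 zeros: 101101000010000. Divide by 1011 (XOR where the leading bit is 1):
  pos 0: 1011 XOR 1011 = 0000
  pos 5: 1000 XOR 1011 = 0011
  pos 7: 1101 XOR 1011 = 0110
  pos 8: 1100 XOR 1011 = 0111
  pos 9: 1110 XOR 1011 = 0101
  pos 10: 1010 XOR 1011 = 0001
Remainder (last 3 bits) = 010. This is the CRC / FCS.

010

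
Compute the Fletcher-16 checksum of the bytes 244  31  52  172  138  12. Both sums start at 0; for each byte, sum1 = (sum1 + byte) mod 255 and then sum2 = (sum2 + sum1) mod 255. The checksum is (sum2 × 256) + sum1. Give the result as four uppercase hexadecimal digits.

Running sums (mod 255):
  after byte 0 (244): sum1=244, sum2=244
  after byte 1 (31): sum1=20, sum2=9
  after byte 2 (52): sum1=72, sum2=81
  after byte 3 (172): sum1=244, sum2=70
  after byte 4 (138): sum1=127, sum2=197
  after byte 5 (12): sum1=139, sum2=81
Checksum = sum2·256 + sum1 = 81·256 + 139 = 20875 = 0x518B.

518B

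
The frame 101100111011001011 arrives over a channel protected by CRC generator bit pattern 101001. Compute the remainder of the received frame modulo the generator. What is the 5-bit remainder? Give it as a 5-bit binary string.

Modulo-2 division of 101100111011001011 by 101001:
  pos 0: 101100 XOR 101001 = 000101
  pos 3: 101111 XOR 101001 = 000110
  pos 6: 110011 XOR 101001 = 011010
  pos 7: 110100 XOR 101001 = 011101
  pos 8: 111010 XOR 101001 = 010011
  pos 9: 100111 XOR 101001 = 001110
  pos 11: 111001 XOR 101001 = 010000
  pos 12: 100001 XOR 101001 = 001000
Remainder = 01000 (nonzero — an error is detected).

01000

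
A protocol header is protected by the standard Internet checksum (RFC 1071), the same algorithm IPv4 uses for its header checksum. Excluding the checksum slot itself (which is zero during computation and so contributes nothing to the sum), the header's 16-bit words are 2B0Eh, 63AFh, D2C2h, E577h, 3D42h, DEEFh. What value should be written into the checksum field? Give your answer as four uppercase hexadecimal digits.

9CD5

One's-complement addition (fold any carry out of bit 15 back into bit 0):
  0x2B0E + 0x63AF = 0x08EBD
  0x8EBD + 0xD2C2 = 0x1617F → wrap carry → 0x6180
  0x6180 + 0xE577 = 0x146F7 → wrap carry → 0x46F8
  0x46F8 + 0x3D42 = 0x0843A
  0x843A + 0xDEEF = 0x16329 → wrap carry → 0x632A
One's-complement sum = 0x632A.
Checksum = ~0x632A & 0xFFFF = 0x9CD5.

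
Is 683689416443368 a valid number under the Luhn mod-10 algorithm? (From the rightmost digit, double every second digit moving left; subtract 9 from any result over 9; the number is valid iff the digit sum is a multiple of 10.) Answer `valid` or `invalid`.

From the right, keep odd positions and double even positions (subtract 9 from any doubled value over 9):
  doubled (positions 2,4,...): 3 6 8 2 9 3 7 → sum 38
  kept (positions 1,3,...): 8 3 4 6 4 8 3 6 → sum 42
Total = 80.
80 mod 10 = 0, so the number is valid.

valid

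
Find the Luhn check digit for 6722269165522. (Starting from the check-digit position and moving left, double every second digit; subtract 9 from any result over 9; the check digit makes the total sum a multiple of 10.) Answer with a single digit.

9

Partial digits right→left: 2 2 5 5 6 1 9 6 2 2 2 7 6
Double every second digit counting from the check-digit position (so the 1st, 3rd, 5th, ... of the partial from the right).
  doubled (with −9 where >9): 4 1 3 9 4 4 3 → sum 28
  kept as-is: 2 5 1 6 2 7 → sum 23
Total = 28 + 23 = 51.
Check digit = (10 − (51 mod 10)) mod 10 = 9.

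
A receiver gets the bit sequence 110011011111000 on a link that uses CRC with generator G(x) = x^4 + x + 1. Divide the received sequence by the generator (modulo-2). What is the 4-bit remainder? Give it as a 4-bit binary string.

Modulo-2 division of 110011011111000 by 10011:
  pos 0: 11001 XOR 10011 = 01010
  pos 1: 10101 XOR 10011 = 00110
  pos 3: 11001 XOR 10011 = 01010
  pos 4: 10101 XOR 10011 = 00110
  pos 6: 11011 XOR 10011 = 01000
  pos 7: 10001 XOR 10011 = 00010
  pos 10: 10000 XOR 10011 = 00011
Remainder = 0011 (nonzero — an error is detected).

0011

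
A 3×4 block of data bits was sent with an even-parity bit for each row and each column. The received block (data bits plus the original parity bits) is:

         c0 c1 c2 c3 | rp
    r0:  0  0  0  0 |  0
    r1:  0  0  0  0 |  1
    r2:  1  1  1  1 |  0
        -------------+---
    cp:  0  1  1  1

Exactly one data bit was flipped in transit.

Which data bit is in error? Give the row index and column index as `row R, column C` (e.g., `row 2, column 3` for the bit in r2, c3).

Recompute each row's even parity and compare to rp:
  r0: data parity 0, sent rp 0 → ok
  r1: data parity 0, sent rp 1 → mismatch
  r2: data parity 0, sent rp 0 → ok
Recompute each column's even parity and compare to cp:
  c0: data parity 1, sent cp 0 → mismatch
  c1: data parity 1, sent cp 1 → ok
  c2: data parity 1, sent cp 1 → ok
  c3: data parity 1, sent cp 1 → ok
Exactly one row (r1) and one column (c0) fail → the flipped bit is at their intersection.

row 1, column 0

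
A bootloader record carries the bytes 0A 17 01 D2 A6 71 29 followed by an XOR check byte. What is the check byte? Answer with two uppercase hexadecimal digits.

30

XOR the bytes together:
  start with 0x0A
  0x0A ⊕ 0x17 = 0x1D
  0x1D ⊕ 0x01 = 0x1C
  0x1C ⊕ 0xD2 = 0xCE
  0xCE ⊕ 0xA6 = 0x68
  0x68 ⊕ 0x71 = 0x19
  0x19 ⊕ 0x29 = 0x30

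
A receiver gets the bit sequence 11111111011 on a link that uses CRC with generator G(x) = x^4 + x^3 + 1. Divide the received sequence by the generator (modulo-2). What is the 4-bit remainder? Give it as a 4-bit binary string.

Modulo-2 division of 11111111011 by 11001:
  pos 0: 11111 XOR 11001 = 00110
  pos 2: 11011 XOR 11001 = 00010
  pos 5: 10101 XOR 11001 = 01100
  pos 6: 11001 XOR 11001 = 00000
Remainder = 0000 (zero — the frame passes the CRC check).

0000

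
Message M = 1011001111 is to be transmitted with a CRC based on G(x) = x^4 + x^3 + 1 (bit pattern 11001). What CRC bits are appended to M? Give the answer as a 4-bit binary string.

Append 4 zeros: 10110011110000. Divide by 11001 (XOR where the leading bit is 1):
  pos 0: 10110 XOR 11001 = 01111
  pos 1: 11110 XOR 11001 = 00111
  pos 3: 11111 XOR 11001 = 00110
  pos 5: 11011 XOR 11001 = 00010
  pos 8: 10000 XOR 11001 = 01001
  pos 9: 10010 XOR 11001 = 01011
Remainder (last 4 bits) = 1011. This is the CRC / FCS.

1011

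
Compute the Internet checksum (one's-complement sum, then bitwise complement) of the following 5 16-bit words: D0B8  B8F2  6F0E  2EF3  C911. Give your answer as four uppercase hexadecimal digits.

One's-complement addition (fold any carry out of bit 15 back into bit 0):
  0xD0B8 + 0xB8F2 = 0x189AA → wrap carry → 0x89AB
  0x89AB + 0x6F0E = 0x0F8B9
  0xF8B9 + 0x2EF3 = 0x127AC → wrap carry → 0x27AD
  0x27AD + 0xC911 = 0x0F0BE
One's-complement sum = 0xF0BE.
Checksum = ~0xF0BE & 0xFFFF = 0x0F41.

0F41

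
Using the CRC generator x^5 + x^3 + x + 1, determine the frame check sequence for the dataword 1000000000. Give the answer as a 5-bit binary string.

10101

Append 5 zeros: 100000000000000. Divide by 101011 (XOR where the leading bit is 1):
  pos 0: 100000 XOR 101011 = 001011
  pos 2: 101100 XOR 101011 = 000111
  pos 5: 111000 XOR 101011 = 010011
  pos 6: 100110 XOR 101011 = 001101
  pos 8: 110100 XOR 101011 = 011111
  pos 9: 111110 XOR 101011 = 010101
Remainder (last 5 bits) = 10101. This is the CRC / FCS.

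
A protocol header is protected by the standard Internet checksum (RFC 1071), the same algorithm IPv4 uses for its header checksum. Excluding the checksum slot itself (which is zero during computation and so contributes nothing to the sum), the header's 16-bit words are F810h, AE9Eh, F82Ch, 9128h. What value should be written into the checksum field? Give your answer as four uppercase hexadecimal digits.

One's-complement addition (fold any carry out of bit 15 back into bit 0):
  0xF810 + 0xAE9E = 0x1A6AE → wrap carry → 0xA6AF
  0xA6AF + 0xF82C = 0x19EDB → wrap carry → 0x9EDC
  0x9EDC + 0x9128 = 0x13004 → wrap carry → 0x3005
One's-complement sum = 0x3005.
Checksum = ~0x3005 & 0xFFFF = 0xCFFA.

CFFA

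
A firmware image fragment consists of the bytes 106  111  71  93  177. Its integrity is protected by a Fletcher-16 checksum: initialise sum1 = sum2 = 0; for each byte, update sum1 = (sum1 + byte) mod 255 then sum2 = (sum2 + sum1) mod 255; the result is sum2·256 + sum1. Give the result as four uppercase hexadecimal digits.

Running sums (mod 255):
  after byte 0 (106): sum1=106, sum2=106
  after byte 1 (111): sum1=217, sum2=68
  after byte 2 (71): sum1=33, sum2=101
  after byte 3 (93): sum1=126, sum2=227
  after byte 4 (177): sum1=48, sum2=20
Checksum = sum2·256 + sum1 = 20·256 + 48 = 5168 = 0x1430.

1430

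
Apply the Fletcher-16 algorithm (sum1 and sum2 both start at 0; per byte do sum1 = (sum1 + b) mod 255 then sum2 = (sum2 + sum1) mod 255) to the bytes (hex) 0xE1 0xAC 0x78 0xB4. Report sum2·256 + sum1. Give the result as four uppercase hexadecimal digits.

33BB

Running sums (mod 255):
  after byte 0 (0xE1): sum1=225, sum2=225
  after byte 1 (0xAC): sum1=142, sum2=112
  after byte 2 (0x78): sum1=7, sum2=119
  after byte 3 (0xB4): sum1=187, sum2=51
Checksum = sum2·256 + sum1 = 51·256 + 187 = 13243 = 0x33BB.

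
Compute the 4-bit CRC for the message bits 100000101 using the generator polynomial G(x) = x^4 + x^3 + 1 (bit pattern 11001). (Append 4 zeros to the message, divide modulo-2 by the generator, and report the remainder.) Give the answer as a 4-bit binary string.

Append 4 zeros: 1000001010000. Divide by 11001 (XOR where the leading bit is 1):
  pos 0: 10000 XOR 11001 = 01001
  pos 1: 10010 XOR 11001 = 01011
  pos 2: 10111 XOR 11001 = 01110
  pos 3: 11100 XOR 11001 = 00101
  pos 5: 10110 XOR 11001 = 01111
  pos 6: 11110 XOR 11001 = 00111
  pos 8: 11100 XOR 11001 = 00101
Remainder (last 4 bits) = 0101. This is the CRC / FCS.

0101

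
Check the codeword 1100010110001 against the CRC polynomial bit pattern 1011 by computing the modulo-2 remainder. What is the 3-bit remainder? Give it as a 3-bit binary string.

000

Modulo-2 division of 1100010110001 by 1011:
  pos 0: 1100 XOR 1011 = 0111
  pos 1: 1110 XOR 1011 = 0101
  pos 2: 1011 XOR 1011 = 0000
  pos 7: 1100 XOR 1011 = 0111
  pos 8: 1110 XOR 1011 = 0101
  pos 9: 1011 XOR 1011 = 0000
Remainder = 000 (zero — the frame passes the CRC check).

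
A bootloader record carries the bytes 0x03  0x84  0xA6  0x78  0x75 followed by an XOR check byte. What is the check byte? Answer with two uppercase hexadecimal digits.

2C

XOR the bytes together:
  start with 0x03
  0x03 ⊕ 0x84 = 0x87
  0x87 ⊕ 0xA6 = 0x21
  0x21 ⊕ 0x78 = 0x59
  0x59 ⊕ 0x75 = 0x2C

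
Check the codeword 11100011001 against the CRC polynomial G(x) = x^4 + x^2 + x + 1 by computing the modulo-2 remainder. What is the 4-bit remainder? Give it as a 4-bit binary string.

0000

Modulo-2 division of 11100011001 by 10111:
  pos 0: 11100 XOR 10111 = 01011
  pos 1: 10110 XOR 10111 = 00001
  pos 5: 11100 XOR 10111 = 01011
  pos 6: 10111 XOR 10111 = 00000
Remainder = 0000 (zero — the frame passes the CRC check).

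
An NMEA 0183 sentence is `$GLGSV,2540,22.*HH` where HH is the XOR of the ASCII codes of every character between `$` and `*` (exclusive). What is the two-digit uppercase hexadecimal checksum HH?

64

XOR the ASCII codes of the payload characters:
  'G' = 0x47 → acc = 0x47
  'L' = 0x4C → acc = 0x0B
  'G' = 0x47 → acc = 0x4C
  'S' = 0x53 → acc = 0x1F
  'V' = 0x56 → acc = 0x49
  ',' = 0x2C → acc = 0x65
  '2' = 0x32 → acc = 0x57
  '5' = 0x35 → acc = 0x62
  '4' = 0x34 → acc = 0x56
  '0' = 0x30 → acc = 0x66
  ',' = 0x2C → acc = 0x4A
  '2' = 0x32 → acc = 0x78
  '2' = 0x32 → acc = 0x4A
  '.' = 0x2E → acc = 0x64
Checksum = 0x64.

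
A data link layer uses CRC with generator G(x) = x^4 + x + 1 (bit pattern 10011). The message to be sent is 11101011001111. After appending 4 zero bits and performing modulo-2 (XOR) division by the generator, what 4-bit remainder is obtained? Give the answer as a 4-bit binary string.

0001

Append 4 zeros: 111010110011110000. Divide by 10011 (XOR where the leading bit is 1):
  pos 0: 11101 XOR 10011 = 01110
  pos 1: 11100 XOR 10011 = 01111
  pos 2: 11111 XOR 10011 = 01100
  pos 3: 11001 XOR 10011 = 01010
  pos 4: 10100 XOR 10011 = 00111
  pos 6: 11101 XOR 10011 = 01110
  pos 7: 11101 XOR 10011 = 01110
  pos 8: 11101 XOR 10011 = 01110
  pos 9: 11101 XOR 10011 = 01110
  pos 10: 11100 XOR 10011 = 01111
  pos 11: 11110 XOR 10011 = 01101
  pos 12: 11010 XOR 10011 = 01001
  pos 13: 10010 XOR 10011 = 00001
Remainder (last 4 bits) = 0001. This is the CRC / FCS.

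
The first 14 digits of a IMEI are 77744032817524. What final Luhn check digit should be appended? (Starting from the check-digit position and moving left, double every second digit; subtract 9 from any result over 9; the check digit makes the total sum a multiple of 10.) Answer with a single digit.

4

Partial digits right→left: 4 2 5 7 1 8 2 3 0 4 4 7 7 7
Double every second digit counting from the check-digit position (so the 1st, 3rd, 5th, ... of the partial from the right).
  doubled (with −9 where >9): 8 1 2 4 0 8 5 → sum 28
  kept as-is: 2 7 8 3 4 7 7 → sum 38
Total = 28 + 38 = 66.
Check digit = (10 − (66 mod 10)) mod 10 = 4.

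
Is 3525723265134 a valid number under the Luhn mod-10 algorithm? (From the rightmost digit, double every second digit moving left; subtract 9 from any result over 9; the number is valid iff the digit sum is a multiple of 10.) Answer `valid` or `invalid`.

From the right, keep odd positions and double even positions (subtract 9 from any doubled value over 9):
  doubled (positions 2,4,...): 6 1 4 4 1 1 → sum 17
  kept (positions 1,3,...): 4 1 6 3 7 2 3 → sum 26
Total = 43.
43 mod 10 = 3, so the number is invalid.

invalid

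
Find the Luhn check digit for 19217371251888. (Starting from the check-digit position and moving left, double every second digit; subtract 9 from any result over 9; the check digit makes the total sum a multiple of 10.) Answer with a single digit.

Partial digits right→left: 8 8 8 1 5 2 1 7 3 7 1 2 9 1
Double every second digit counting from the check-digit position (so the 1st, 3rd, 5th, ... of the partial from the right).
  doubled (with −9 where >9): 7 7 1 2 6 2 9 → sum 34
  kept as-is: 8 1 2 7 7 2 1 → sum 28
Total = 34 + 28 = 62.
Check digit = (10 − (62 mod 10)) mod 10 = 8.

8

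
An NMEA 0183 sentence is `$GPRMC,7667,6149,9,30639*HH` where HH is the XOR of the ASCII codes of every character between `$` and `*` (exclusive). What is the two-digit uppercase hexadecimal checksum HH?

47

XOR the ASCII codes of the payload characters:
  'G' = 0x47 → acc = 0x47
  'P' = 0x50 → acc = 0x17
  'R' = 0x52 → acc = 0x45
  'M' = 0x4D → acc = 0x08
  'C' = 0x43 → acc = 0x4B
  ',' = 0x2C → acc = 0x67
  '7' = 0x37 → acc = 0x50
  '6' = 0x36 → acc = 0x66
  '6' = 0x36 → acc = 0x50
  '7' = 0x37 → acc = 0x67
  ',' = 0x2C → acc = 0x4B
  '6' = 0x36 → acc = 0x7D
  '1' = 0x31 → acc = 0x4C
  '4' = 0x34 → acc = 0x78
  '9' = 0x39 → acc = 0x41
  ',' = 0x2C → acc = 0x6D
  '9' = 0x39 → acc = 0x54
  ',' = 0x2C → acc = 0x78
  '3' = 0x33 → acc = 0x4B
  '0' = 0x30 → acc = 0x7B
  '6' = 0x36 → acc = 0x4D
  '3' = 0x33 → acc = 0x7E
  '9' = 0x39 → acc = 0x47
Checksum = 0x47.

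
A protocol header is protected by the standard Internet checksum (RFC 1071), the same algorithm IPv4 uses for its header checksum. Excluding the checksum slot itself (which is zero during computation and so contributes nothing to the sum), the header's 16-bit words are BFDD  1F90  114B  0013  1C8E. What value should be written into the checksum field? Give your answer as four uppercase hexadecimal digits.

F2A5

One's-complement addition (fold any carry out of bit 15 back into bit 0):
  0xBFDD + 0x1F90 = 0x0DF6D
  0xDF6D + 0x114B = 0x0F0B8
  0xF0B8 + 0x0013 = 0x0F0CB
  0xF0CB + 0x1C8E = 0x10D59 → wrap carry → 0x0D5A
One's-complement sum = 0x0D5A.
Checksum = ~0x0D5A & 0xFFFF = 0xF2A5.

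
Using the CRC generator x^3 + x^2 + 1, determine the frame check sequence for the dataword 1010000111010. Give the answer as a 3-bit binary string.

110

Append 3 zeros: 1010000111010000. Divide by 1101 (XOR where the leading bit is 1):
  pos 0: 1010 XOR 1101 = 0111
  pos 1: 1110 XOR 1101 = 0011
  pos 3: 1100 XOR 1101 = 0001
  pos 6: 1111 XOR 1101 = 0010
  pos 8: 1001 XOR 1101 = 0100
  pos 9: 1000 XOR 1101 = 0101
  pos 10: 1010 XOR 1101 = 0111
  pos 11: 1110 XOR 1101 = 0011
Remainder (last 3 bits) = 110. This is the CRC / FCS.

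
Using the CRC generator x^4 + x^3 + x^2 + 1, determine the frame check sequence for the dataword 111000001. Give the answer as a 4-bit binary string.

Append 4 zeros: 1110000010000. Divide by 11101 (XOR where the leading bit is 1):
  pos 0: 11100 XOR 11101 = 00001
  pos 4: 10001 XOR 11101 = 01100
  pos 5: 11000 XOR 11101 = 00101
  pos 7: 10100 XOR 11101 = 01001
  pos 8: 10010 XOR 11101 = 01111
Remainder (last 4 bits) = 1111. This is the CRC / FCS.

1111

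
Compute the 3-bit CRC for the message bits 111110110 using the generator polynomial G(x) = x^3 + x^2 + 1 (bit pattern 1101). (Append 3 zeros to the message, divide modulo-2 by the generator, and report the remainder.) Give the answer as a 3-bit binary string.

001

Append 3 zeros: 111110110000. Divide by 1101 (XOR where the leading bit is 1):
  pos 0: 1111 XOR 1101 = 0010
  pos 2: 1010 XOR 1101 = 0111
  pos 3: 1111 XOR 1101 = 0010
  pos 5: 1010 XOR 1101 = 0111
  pos 6: 1110 XOR 1101 = 0011
  pos 8: 1100 XOR 1101 = 0001
Remainder (last 3 bits) = 001. This is the CRC / FCS.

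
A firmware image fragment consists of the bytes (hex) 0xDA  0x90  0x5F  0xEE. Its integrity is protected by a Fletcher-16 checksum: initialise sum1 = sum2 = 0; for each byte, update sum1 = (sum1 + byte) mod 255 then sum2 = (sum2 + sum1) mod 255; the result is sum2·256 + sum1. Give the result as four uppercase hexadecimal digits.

CAB9

Running sums (mod 255):
  after byte 0 (0xDA): sum1=218, sum2=218
  after byte 1 (0x90): sum1=107, sum2=70
  after byte 2 (0x5F): sum1=202, sum2=17
  after byte 3 (0xEE): sum1=185, sum2=202
Checksum = sum2·256 + sum1 = 202·256 + 185 = 51897 = 0xCAB9.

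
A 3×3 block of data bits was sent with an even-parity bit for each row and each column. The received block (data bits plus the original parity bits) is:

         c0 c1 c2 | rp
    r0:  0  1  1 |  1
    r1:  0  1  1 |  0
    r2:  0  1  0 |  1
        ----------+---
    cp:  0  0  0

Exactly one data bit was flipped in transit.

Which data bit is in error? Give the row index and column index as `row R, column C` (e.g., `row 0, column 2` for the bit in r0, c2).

row 0, column 1

Recompute each row's even parity and compare to rp:
  r0: data parity 0, sent rp 1 → mismatch
  r1: data parity 0, sent rp 0 → ok
  r2: data parity 1, sent rp 1 → ok
Recompute each column's even parity and compare to cp:
  c0: data parity 0, sent cp 0 → ok
  c1: data parity 1, sent cp 0 → mismatch
  c2: data parity 0, sent cp 0 → ok
Exactly one row (r0) and one column (c1) fail → the flipped bit is at their intersection.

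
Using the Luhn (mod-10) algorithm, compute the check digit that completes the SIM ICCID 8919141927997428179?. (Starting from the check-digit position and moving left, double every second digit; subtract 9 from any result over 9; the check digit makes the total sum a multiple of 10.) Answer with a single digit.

Partial digits right→left: 9 7 1 8 2 4 7 9 9 7 2 9 1 4 1 9 1 9 8
Double every second digit counting from the check-digit position (so the 1st, 3rd, 5th, ... of the partial from the right).
  doubled (with −9 where >9): 9 2 4 5 9 4 2 2 2 7 → sum 46
  kept as-is: 7 8 4 9 7 9 4 9 9 → sum 66
Total = 46 + 66 = 112.
Check digit = (10 − (112 mod 10)) mod 10 = 8.

8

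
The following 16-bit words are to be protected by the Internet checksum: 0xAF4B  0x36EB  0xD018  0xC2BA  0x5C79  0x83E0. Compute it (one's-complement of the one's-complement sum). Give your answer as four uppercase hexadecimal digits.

One's-complement addition (fold any carry out of bit 15 back into bit 0):
  0xAF4B + 0x36EB = 0x0E636
  0xE636 + 0xD018 = 0x1B64E → wrap carry → 0xB64F
  0xB64F + 0xC2BA = 0x17909 → wrap carry → 0x790A
  0x790A + 0x5C79 = 0x0D583
  0xD583 + 0x83E0 = 0x15963 → wrap carry → 0x5964
One's-complement sum = 0x5964.
Checksum = ~0x5964 & 0xFFFF = 0xA69B.

A69B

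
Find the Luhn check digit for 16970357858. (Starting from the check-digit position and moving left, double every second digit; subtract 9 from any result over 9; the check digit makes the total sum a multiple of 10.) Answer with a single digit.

Partial digits right→left: 8 5 8 7 5 3 0 7 9 6 1
Double every second digit counting from the check-digit position (so the 1st, 3rd, 5th, ... of the partial from the right).
  doubled (with −9 where >9): 7 7 1 0 9 2 → sum 26
  kept as-is: 5 7 3 7 6 → sum 28
Total = 26 + 28 = 54.
Check digit = (10 − (54 mod 10)) mod 10 = 6.

6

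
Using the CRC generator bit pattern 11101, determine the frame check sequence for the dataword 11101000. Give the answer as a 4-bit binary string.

0000

Append 4 zeros: 111010000000. Divide by 11101 (XOR where the leading bit is 1):
  pos 0: 11101 XOR 11101 = 00000
Remainder (last 4 bits) = 0000. This is the CRC / FCS.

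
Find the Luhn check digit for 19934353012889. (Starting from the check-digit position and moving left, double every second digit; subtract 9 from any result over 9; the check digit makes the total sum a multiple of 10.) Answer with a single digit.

Partial digits right→left: 9 8 8 2 1 0 3 5 3 4 3 9 9 1
Double every second digit counting from the check-digit position (so the 1st, 3rd, 5th, ... of the partial from the right).
  doubled (with −9 where >9): 9 7 2 6 6 6 9 → sum 45
  kept as-is: 8 2 0 5 4 9 1 → sum 29
Total = 45 + 29 = 74.
Check digit = (10 − (74 mod 10)) mod 10 = 6.

6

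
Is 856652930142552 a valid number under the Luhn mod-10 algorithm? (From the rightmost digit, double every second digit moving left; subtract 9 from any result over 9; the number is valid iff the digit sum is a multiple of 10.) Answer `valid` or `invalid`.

From the right, keep odd positions and double even positions (subtract 9 from any doubled value over 9):
  doubled (positions 2,4,...): 1 4 2 6 4 3 1 → sum 21
  kept (positions 1,3,...): 2 5 4 0 9 5 6 8 → sum 39
Total = 60.
60 mod 10 = 0, so the number is valid.

valid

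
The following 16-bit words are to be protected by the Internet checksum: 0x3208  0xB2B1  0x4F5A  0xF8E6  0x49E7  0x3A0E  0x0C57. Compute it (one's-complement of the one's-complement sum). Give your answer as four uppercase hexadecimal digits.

42B8

One's-complement addition (fold any carry out of bit 15 back into bit 0):
  0x3208 + 0xB2B1 = 0x0E4B9
  0xE4B9 + 0x4F5A = 0x13413 → wrap carry → 0x3414
  0x3414 + 0xF8E6 = 0x12CFA → wrap carry → 0x2CFB
  0x2CFB + 0x49E7 = 0x076E2
  0x76E2 + 0x3A0E = 0x0B0F0
  0xB0F0 + 0x0C57 = 0x0BD47
One's-complement sum = 0xBD47.
Checksum = ~0xBD47 & 0xFFFF = 0x42B8.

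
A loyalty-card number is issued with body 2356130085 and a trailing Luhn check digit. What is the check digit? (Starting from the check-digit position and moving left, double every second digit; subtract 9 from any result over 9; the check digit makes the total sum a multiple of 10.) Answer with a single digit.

8

Partial digits right→left: 5 8 0 0 3 1 6 5 3 2
Double every second digit counting from the check-digit position (so the 1st, 3rd, 5th, ... of the partial from the right).
  doubled (with −9 where >9): 1 0 6 3 6 → sum 16
  kept as-is: 8 0 1 5 2 → sum 16
Total = 16 + 16 = 32.
Check digit = (10 − (32 mod 10)) mod 10 = 8.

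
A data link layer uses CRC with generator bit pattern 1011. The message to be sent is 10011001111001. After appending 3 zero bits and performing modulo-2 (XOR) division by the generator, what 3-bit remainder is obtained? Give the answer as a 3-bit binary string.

111

Append 3 zeros: 10011001111001000. Divide by 1011 (XOR where the leading bit is 1):
  pos 0: 1001 XOR 1011 = 0010
  pos 2: 1010 XOR 1011 = 0001
  pos 5: 1011 XOR 1011 = 0000
  pos 9: 1100 XOR 1011 = 0111
  pos 10: 1111 XOR 1011 = 0100
  pos 11: 1000 XOR 1011 = 0011
  pos 13: 1100 XOR 1011 = 0111
Remainder (last 3 bits) = 111. This is the CRC / FCS.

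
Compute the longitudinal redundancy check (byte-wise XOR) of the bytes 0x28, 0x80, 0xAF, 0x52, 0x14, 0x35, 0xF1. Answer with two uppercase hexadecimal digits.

85

XOR the bytes together:
  start with 0x28
  0x28 ⊕ 0x80 = 0xA8
  0xA8 ⊕ 0xAF = 0x07
  0x07 ⊕ 0x52 = 0x55
  0x55 ⊕ 0x14 = 0x41
  0x41 ⊕ 0x35 = 0x74
  0x74 ⊕ 0xF1 = 0x85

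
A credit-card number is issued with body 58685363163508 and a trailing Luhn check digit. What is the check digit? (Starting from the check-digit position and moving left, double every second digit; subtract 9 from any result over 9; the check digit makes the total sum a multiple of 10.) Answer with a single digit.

Partial digits right→left: 8 0 5 3 6 1 3 6 3 5 8 6 8 5
Double every second digit counting from the check-digit position (so the 1st, 3rd, 5th, ... of the partial from the right).
  doubled (with −9 where >9): 7 1 3 6 6 7 7 → sum 37
  kept as-is: 0 3 1 6 5 6 5 → sum 26
Total = 37 + 26 = 63.
Check digit = (10 − (63 mod 10)) mod 10 = 7.

7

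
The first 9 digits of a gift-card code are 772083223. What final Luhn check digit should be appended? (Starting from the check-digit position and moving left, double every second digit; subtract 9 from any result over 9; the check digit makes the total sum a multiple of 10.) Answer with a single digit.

2

Partial digits right→left: 3 2 2 3 8 0 2 7 7
Double every second digit counting from the check-digit position (so the 1st, 3rd, 5th, ... of the partial from the right).
  doubled (with −9 where >9): 6 4 7 4 5 → sum 26
  kept as-is: 2 3 0 7 → sum 12
Total = 26 + 12 = 38.
Check digit = (10 − (38 mod 10)) mod 10 = 2.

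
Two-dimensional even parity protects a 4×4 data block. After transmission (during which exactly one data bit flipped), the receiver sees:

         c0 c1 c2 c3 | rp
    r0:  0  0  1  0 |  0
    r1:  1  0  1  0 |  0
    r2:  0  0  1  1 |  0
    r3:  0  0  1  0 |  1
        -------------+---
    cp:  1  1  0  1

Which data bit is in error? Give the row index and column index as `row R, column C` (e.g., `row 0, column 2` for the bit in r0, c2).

row 0, column 1

Recompute each row's even parity and compare to rp:
  r0: data parity 1, sent rp 0 → mismatch
  r1: data parity 0, sent rp 0 → ok
  r2: data parity 0, sent rp 0 → ok
  r3: data parity 1, sent rp 1 → ok
Recompute each column's even parity and compare to cp:
  c0: data parity 1, sent cp 1 → ok
  c1: data parity 0, sent cp 1 → mismatch
  c2: data parity 0, sent cp 0 → ok
  c3: data parity 1, sent cp 1 → ok
Exactly one row (r0) and one column (c1) fail → the flipped bit is at their intersection.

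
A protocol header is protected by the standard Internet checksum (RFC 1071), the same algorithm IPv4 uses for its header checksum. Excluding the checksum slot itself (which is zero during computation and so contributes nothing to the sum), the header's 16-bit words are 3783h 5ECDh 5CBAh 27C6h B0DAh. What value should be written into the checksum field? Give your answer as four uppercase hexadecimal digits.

One's-complement addition (fold any carry out of bit 15 back into bit 0):
  0x3783 + 0x5ECD = 0x09650
  0x9650 + 0x5CBA = 0x0F30A
  0xF30A + 0x27C6 = 0x11AD0 → wrap carry → 0x1AD1
  0x1AD1 + 0xB0DA = 0x0CBAB
One's-complement sum = 0xCBAB.
Checksum = ~0xCBAB & 0xFFFF = 0x3454.

3454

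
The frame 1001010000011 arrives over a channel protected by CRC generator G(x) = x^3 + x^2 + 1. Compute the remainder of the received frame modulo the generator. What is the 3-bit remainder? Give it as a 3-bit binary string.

Modulo-2 division of 1001010000011 by 1101:
  pos 0: 1001 XOR 1101 = 0100
  pos 1: 1000 XOR 1101 = 0101
  pos 2: 1011 XOR 1101 = 0110
  pos 3: 1100 XOR 1101 = 0001
  pos 6: 1000 XOR 1101 = 0101
  pos 7: 1010 XOR 1101 = 0111
  pos 8: 1111 XOR 1101 = 0010
Remainder = 101 (nonzero — an error is detected).

101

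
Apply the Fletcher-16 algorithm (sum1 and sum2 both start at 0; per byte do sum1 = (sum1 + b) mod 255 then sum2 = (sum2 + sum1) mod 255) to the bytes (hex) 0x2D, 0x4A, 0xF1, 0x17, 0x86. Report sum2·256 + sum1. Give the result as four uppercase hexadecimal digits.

9507

Running sums (mod 255):
  after byte 0 (0x2D): sum1=45, sum2=45
  after byte 1 (0x4A): sum1=119, sum2=164
  after byte 2 (0xF1): sum1=105, sum2=14
  after byte 3 (0x17): sum1=128, sum2=142
  after byte 4 (0x86): sum1=7, sum2=149
Checksum = sum2·256 + sum1 = 149·256 + 7 = 38151 = 0x9507.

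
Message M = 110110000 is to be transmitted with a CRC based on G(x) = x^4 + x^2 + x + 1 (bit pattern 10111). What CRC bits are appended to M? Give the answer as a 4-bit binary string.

Append 4 zeros: 1101100000000. Divide by 10111 (XOR where the leading bit is 1):
  pos 0: 11011 XOR 10111 = 01100
  pos 1: 11000 XOR 10111 = 01111
  pos 2: 11110 XOR 10111 = 01001
  pos 3: 10010 XOR 10111 = 00101
  pos 5: 10100 XOR 10111 = 00011
  pos 8: 11000 XOR 10111 = 01111
Remainder (last 4 bits) = 1111. This is the CRC / FCS.

1111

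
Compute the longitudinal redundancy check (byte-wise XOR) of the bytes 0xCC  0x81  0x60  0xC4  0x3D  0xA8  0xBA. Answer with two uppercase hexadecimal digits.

C6

XOR the bytes together:
  start with 0xCC
  0xCC ⊕ 0x81 = 0x4D
  0x4D ⊕ 0x60 = 0x2D
  0x2D ⊕ 0xC4 = 0xE9
  0xE9 ⊕ 0x3D = 0xD4
  0xD4 ⊕ 0xA8 = 0x7C
  0x7C ⊕ 0xBA = 0xC6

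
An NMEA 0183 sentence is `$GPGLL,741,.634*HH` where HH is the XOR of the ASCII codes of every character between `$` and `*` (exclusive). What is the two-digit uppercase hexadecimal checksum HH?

7D

XOR the ASCII codes of the payload characters:
  'G' = 0x47 → acc = 0x47
  'P' = 0x50 → acc = 0x17
  'G' = 0x47 → acc = 0x50
  'L' = 0x4C → acc = 0x1C
  'L' = 0x4C → acc = 0x50
  ',' = 0x2C → acc = 0x7C
  '7' = 0x37 → acc = 0x4B
  '4' = 0x34 → acc = 0x7F
  '1' = 0x31 → acc = 0x4E
  ',' = 0x2C → acc = 0x62
  '.' = 0x2E → acc = 0x4C
  '6' = 0x36 → acc = 0x7A
  '3' = 0x33 → acc = 0x49
  '4' = 0x34 → acc = 0x7D
Checksum = 0x7D.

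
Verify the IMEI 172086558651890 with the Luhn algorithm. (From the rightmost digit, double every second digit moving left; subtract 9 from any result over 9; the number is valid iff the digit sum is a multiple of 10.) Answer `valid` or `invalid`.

valid

From the right, keep odd positions and double even positions (subtract 9 from any doubled value over 9):
  doubled (positions 2,4,...): 9 2 3 1 3 0 5 → sum 23
  kept (positions 1,3,...): 0 8 5 8 5 8 2 1 → sum 37
Total = 60.
60 mod 10 = 0, so the number is valid.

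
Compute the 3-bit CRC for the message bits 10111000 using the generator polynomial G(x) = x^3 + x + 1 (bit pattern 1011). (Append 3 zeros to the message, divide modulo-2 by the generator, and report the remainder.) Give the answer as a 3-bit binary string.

Append 3 zeros: 10111000000. Divide by 1011 (XOR where the leading bit is 1):
  pos 0: 1011 XOR 1011 = 0000
  pos 4: 1000 XOR 1011 = 0011
  pos 6: 1100 XOR 1011 = 0111
  pos 7: 1110 XOR 1011 = 0101
Remainder (last 3 bits) = 101. This is the CRC / FCS.

101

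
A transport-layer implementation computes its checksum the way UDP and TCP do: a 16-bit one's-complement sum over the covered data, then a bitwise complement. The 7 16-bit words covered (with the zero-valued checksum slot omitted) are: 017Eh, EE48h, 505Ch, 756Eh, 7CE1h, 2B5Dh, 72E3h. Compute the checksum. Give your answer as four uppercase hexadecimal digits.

One's-complement addition (fold any carry out of bit 15 back into bit 0):
  0x017E + 0xEE48 = 0x0EFC6
  0xEFC6 + 0x505C = 0x14022 → wrap carry → 0x4023
  0x4023 + 0x756E = 0x0B591
  0xB591 + 0x7CE1 = 0x13272 → wrap carry → 0x3273
  0x3273 + 0x2B5D = 0x05DD0
  0x5DD0 + 0x72E3 = 0x0D0B3
One's-complement sum = 0xD0B3.
Checksum = ~0xD0B3 & 0xFFFF = 0x2F4C.

2F4C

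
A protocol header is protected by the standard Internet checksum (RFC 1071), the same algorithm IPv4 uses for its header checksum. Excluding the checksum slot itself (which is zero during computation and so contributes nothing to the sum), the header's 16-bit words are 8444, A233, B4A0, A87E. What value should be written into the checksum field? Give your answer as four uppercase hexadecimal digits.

One's-complement addition (fold any carry out of bit 15 back into bit 0):
  0x8444 + 0xA233 = 0x12677 → wrap carry → 0x2678
  0x2678 + 0xB4A0 = 0x0DB18
  0xDB18 + 0xA87E = 0x18396 → wrap carry → 0x8397
One's-complement sum = 0x8397.
Checksum = ~0x8397 & 0xFFFF = 0x7C68.

7C68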